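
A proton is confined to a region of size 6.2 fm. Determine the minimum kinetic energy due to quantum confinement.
134.949 keV

Using the uncertainty principle:

1. Position uncertainty: Δx ≈ 6.200e-15 m
2. Minimum momentum uncertainty: Δp = ℏ/(2Δx) = 8.505e-21 kg·m/s
3. Minimum kinetic energy:
   KE = (Δp)²/(2m) = (8.505e-21)²/(2 × 1.673e-27 kg)
   KE = 2.162e-14 J = 134.949 keV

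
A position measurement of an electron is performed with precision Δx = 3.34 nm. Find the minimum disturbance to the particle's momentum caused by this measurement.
1.579 × 10^-26 kg·m/s

The uncertainty principle implies that measuring position disturbs momentum:
ΔxΔp ≥ ℏ/2

When we measure position with precision Δx, we necessarily introduce a momentum uncertainty:
Δp ≥ ℏ/(2Δx)
Δp_min = (1.055e-34 J·s) / (2 × 3.340e-09 m)
Δp_min = 1.579e-26 kg·m/s

The more precisely we measure position, the greater the momentum disturbance.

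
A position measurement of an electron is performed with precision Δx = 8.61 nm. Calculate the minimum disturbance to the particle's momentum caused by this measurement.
6.124 × 10^-27 kg·m/s

The uncertainty principle implies that measuring position disturbs momentum:
ΔxΔp ≥ ℏ/2

When we measure position with precision Δx, we necessarily introduce a momentum uncertainty:
Δp ≥ ℏ/(2Δx)
Δp_min = (1.055e-34 J·s) / (2 × 8.610e-09 m)
Δp_min = 6.124e-27 kg·m/s

The more precisely we measure position, the greater the momentum disturbance.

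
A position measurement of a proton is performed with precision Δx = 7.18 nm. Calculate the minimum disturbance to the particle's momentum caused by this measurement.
7.344 × 10^-27 kg·m/s

The uncertainty principle implies that measuring position disturbs momentum:
ΔxΔp ≥ ℏ/2

When we measure position with precision Δx, we necessarily introduce a momentum uncertainty:
Δp ≥ ℏ/(2Δx)
Δp_min = (1.055e-34 J·s) / (2 × 7.180e-09 m)
Δp_min = 7.344e-27 kg·m/s

The more precisely we measure position, the greater the momentum disturbance.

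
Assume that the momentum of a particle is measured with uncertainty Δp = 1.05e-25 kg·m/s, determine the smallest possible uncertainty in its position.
502.177 pm

Using the Heisenberg uncertainty principle:
ΔxΔp ≥ ℏ/2

The minimum uncertainty in position is:
Δx_min = ℏ/(2Δp)
Δx_min = (1.055e-34 J·s) / (2 × 1.050e-25 kg·m/s)
Δx_min = 5.022e-10 m = 502.177 pm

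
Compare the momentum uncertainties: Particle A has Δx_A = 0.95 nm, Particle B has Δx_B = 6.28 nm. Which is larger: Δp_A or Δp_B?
Particle A has the larger minimum momentum uncertainty, by a factor of 6.61.

For each particle, the minimum momentum uncertainty is Δp_min = ℏ/(2Δx):

Particle A: Δp_A = ℏ/(2×9.500e-10 m) = 5.550e-26 kg·m/s
Particle B: Δp_B = ℏ/(2×6.280e-09 m) = 8.396e-27 kg·m/s

Ratio: Δp_A/Δp_B = 6.61

Since Δp_min ∝ 1/Δx, the particle with smaller position uncertainty (A) has larger momentum uncertainty.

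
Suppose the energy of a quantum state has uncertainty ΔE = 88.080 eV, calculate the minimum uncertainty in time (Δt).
3.736 as

Using the energy-time uncertainty principle:
ΔEΔt ≥ ℏ/2

The minimum uncertainty in time is:
Δt_min = ℏ/(2ΔE)
Δt_min = (1.055e-34 J·s) / (2 × 1.411e-17 J)
Δt_min = 3.736e-18 s = 3.736 as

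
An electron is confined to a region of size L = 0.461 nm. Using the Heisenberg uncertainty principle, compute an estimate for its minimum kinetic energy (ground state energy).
44.819 meV

Using the uncertainty principle to estimate ground state energy:

1. The position uncertainty is approximately the confinement size:
   Δx ≈ L = 4.610e-10 m

2. From ΔxΔp ≥ ℏ/2, the minimum momentum uncertainty is:
   Δp ≈ ℏ/(2L) = 1.144e-25 kg·m/s

3. The kinetic energy is approximately:
   KE ≈ (Δp)²/(2m) = (1.144e-25)²/(2 × 9.109e-31 kg)
   KE ≈ 7.181e-21 J = 44.819 meV

This is an order-of-magnitude estimate of the ground state energy.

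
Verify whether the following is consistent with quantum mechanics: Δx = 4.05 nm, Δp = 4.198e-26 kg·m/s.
Yes, it satisfies the uncertainty principle.

Calculate the product ΔxΔp:
ΔxΔp = (4.050e-09 m) × (4.198e-26 kg·m/s)
ΔxΔp = 1.700e-34 J·s

Compare to the minimum allowed value ℏ/2:
ℏ/2 = 5.273e-35 J·s

Since ΔxΔp = 1.700e-34 J·s ≥ 5.273e-35 J·s = ℏ/2,
the measurement satisfies the uncertainty principle.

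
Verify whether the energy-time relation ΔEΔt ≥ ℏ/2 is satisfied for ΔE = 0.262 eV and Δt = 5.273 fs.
Yes, it satisfies the uncertainty relation.

Calculate the product ΔEΔt:
ΔE = 0.262 eV = 4.198e-20 J
ΔEΔt = (4.198e-20 J) × (5.273e-15 s)
ΔEΔt = 2.213e-34 J·s

Compare to the minimum allowed value ℏ/2:
ℏ/2 = 5.273e-35 J·s

Since ΔEΔt = 2.213e-34 J·s ≥ 5.273e-35 J·s = ℏ/2,
this satisfies the uncertainty relation.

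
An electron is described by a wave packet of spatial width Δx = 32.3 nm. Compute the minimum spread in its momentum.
1.632 × 10^-27 kg·m/s

For a wave packet, the spatial width Δx and momentum spread Δp are related by the uncertainty principle:
ΔxΔp ≥ ℏ/2

The minimum momentum spread is:
Δp_min = ℏ/(2Δx)
Δp_min = (1.055e-34 J·s) / (2 × 3.230e-08 m)
Δp_min = 1.632e-27 kg·m/s

A wave packet cannot have both a well-defined position and well-defined momentum.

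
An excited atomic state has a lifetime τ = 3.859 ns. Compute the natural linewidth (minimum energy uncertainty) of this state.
85.283 neV

Using the energy-time uncertainty principle:
ΔEΔt ≥ ℏ/2

The lifetime τ represents the time uncertainty Δt.
The natural linewidth (minimum energy uncertainty) is:

ΔE = ℏ/(2τ)
ΔE = (1.055e-34 J·s) / (2 × 3.859e-09 s)
ΔE = 1.366e-26 J = 85.283 neV

This natural linewidth limits the precision of spectroscopic measurements.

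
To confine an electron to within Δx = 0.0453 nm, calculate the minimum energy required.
4.642 eV

Localizing a particle requires giving it sufficient momentum uncertainty:

1. From uncertainty principle: Δp ≥ ℏ/(2Δx)
   Δp_min = (1.055e-34 J·s) / (2 × 4.530e-11 m)
   Δp_min = 1.164e-24 kg·m/s

2. This momentum uncertainty corresponds to kinetic energy:
   KE ≈ (Δp)²/(2m) = (1.164e-24)²/(2 × 9.109e-31 kg)
   KE = 7.437e-19 J = 4.642 eV

Tighter localization requires more energy.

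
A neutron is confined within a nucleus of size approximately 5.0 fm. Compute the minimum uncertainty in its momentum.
1.055 × 10^-20 kg·m/s

Using the Heisenberg uncertainty principle:
ΔxΔp ≥ ℏ/2

With Δx ≈ L = 5.000e-15 m (the confinement size):
Δp_min = ℏ/(2Δx)
Δp_min = (1.055e-34 J·s) / (2 × 5.000e-15 m)
Δp_min = 1.055e-20 kg·m/s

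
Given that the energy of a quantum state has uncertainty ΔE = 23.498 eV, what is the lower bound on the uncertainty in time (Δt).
14.006 as

Using the energy-time uncertainty principle:
ΔEΔt ≥ ℏ/2

The minimum uncertainty in time is:
Δt_min = ℏ/(2ΔE)
Δt_min = (1.055e-34 J·s) / (2 × 3.765e-18 J)
Δt_min = 1.401e-17 s = 14.006 as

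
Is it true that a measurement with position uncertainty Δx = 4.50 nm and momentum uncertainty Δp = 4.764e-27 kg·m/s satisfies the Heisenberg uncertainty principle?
No, it violates the uncertainty principle (impossible measurement).

Calculate the product ΔxΔp:
ΔxΔp = (4.500e-09 m) × (4.764e-27 kg·m/s)
ΔxΔp = 2.144e-35 J·s

Compare to the minimum allowed value ℏ/2:
ℏ/2 = 5.273e-35 J·s

Since ΔxΔp = 2.144e-35 J·s < 5.273e-35 J·s = ℏ/2,
the measurement violates the uncertainty principle.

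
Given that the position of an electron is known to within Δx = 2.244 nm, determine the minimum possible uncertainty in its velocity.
25.795 km/s

Using the Heisenberg uncertainty principle and Δp = mΔv:
ΔxΔp ≥ ℏ/2
Δx(mΔv) ≥ ℏ/2

The minimum uncertainty in velocity is:
Δv_min = ℏ/(2mΔx)
Δv_min = (1.055e-34 J·s) / (2 × 9.109e-31 kg × 2.244e-09 m)
Δv_min = 2.579e+04 m/s = 25.795 km/s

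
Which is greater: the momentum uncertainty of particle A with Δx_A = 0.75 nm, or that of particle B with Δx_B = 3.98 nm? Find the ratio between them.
Particle A has the larger minimum momentum uncertainty, by a factor of 5.31.

For each particle, the minimum momentum uncertainty is Δp_min = ℏ/(2Δx):

Particle A: Δp_A = ℏ/(2×7.500e-10 m) = 7.030e-26 kg·m/s
Particle B: Δp_B = ℏ/(2×3.980e-09 m) = 1.325e-26 kg·m/s

Ratio: Δp_A/Δp_B = 5.31

Since Δp_min ∝ 1/Δx, the particle with smaller position uncertainty (A) has larger momentum uncertainty.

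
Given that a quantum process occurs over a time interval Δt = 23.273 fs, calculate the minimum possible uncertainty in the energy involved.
14.141 meV

Using the energy-time uncertainty principle:
ΔEΔt ≥ ℏ/2

The minimum uncertainty in energy is:
ΔE_min = ℏ/(2Δt)
ΔE_min = (1.055e-34 J·s) / (2 × 2.327e-14 s)
ΔE_min = 2.266e-21 J = 14.141 meV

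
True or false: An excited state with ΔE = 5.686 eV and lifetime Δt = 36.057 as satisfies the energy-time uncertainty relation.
No, it violates the uncertainty relation.

Calculate the product ΔEΔt:
ΔE = 5.686 eV = 9.110e-19 J
ΔEΔt = (9.110e-19 J) × (3.606e-17 s)
ΔEΔt = 3.285e-35 J·s

Compare to the minimum allowed value ℏ/2:
ℏ/2 = 5.273e-35 J·s

Since ΔEΔt = 3.285e-35 J·s < 5.273e-35 J·s = ℏ/2,
this violates the uncertainty relation.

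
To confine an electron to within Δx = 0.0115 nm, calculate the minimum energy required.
72.022 eV

Localizing a particle requires giving it sufficient momentum uncertainty:

1. From uncertainty principle: Δp ≥ ℏ/(2Δx)
   Δp_min = (1.055e-34 J·s) / (2 × 1.150e-11 m)
   Δp_min = 4.585e-24 kg·m/s

2. This momentum uncertainty corresponds to kinetic energy:
   KE ≈ (Δp)²/(2m) = (4.585e-24)²/(2 × 9.109e-31 kg)
   KE = 1.154e-17 J = 72.022 eV

Tighter localization requires more energy.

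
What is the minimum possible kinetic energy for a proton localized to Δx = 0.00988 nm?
53.142 meV

Localizing a particle requires giving it sufficient momentum uncertainty:

1. From uncertainty principle: Δp ≥ ℏ/(2Δx)
   Δp_min = (1.055e-34 J·s) / (2 × 9.880e-12 m)
   Δp_min = 5.337e-24 kg·m/s

2. This momentum uncertainty corresponds to kinetic energy:
   KE ≈ (Δp)²/(2m) = (5.337e-24)²/(2 × 1.673e-27 kg)
   KE = 8.514e-21 J = 53.142 meV

Tighter localization requires more energy.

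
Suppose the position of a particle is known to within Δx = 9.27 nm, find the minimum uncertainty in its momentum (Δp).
5.688 × 10^-27 kg·m/s

Using the Heisenberg uncertainty principle:
ΔxΔp ≥ ℏ/2

The minimum uncertainty in momentum is:
Δp_min = ℏ/(2Δx)
Δp_min = (1.055e-34 J·s) / (2 × 9.270e-09 m)
Δp_min = 5.688e-27 kg·m/s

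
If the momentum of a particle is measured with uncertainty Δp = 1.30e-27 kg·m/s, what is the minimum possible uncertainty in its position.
40.560 nm

Using the Heisenberg uncertainty principle:
ΔxΔp ≥ ℏ/2

The minimum uncertainty in position is:
Δx_min = ℏ/(2Δp)
Δx_min = (1.055e-34 J·s) / (2 × 1.300e-27 kg·m/s)
Δx_min = 4.056e-08 m = 40.560 nm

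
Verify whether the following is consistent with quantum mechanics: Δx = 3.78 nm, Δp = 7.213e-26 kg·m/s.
Yes, it satisfies the uncertainty principle.

Calculate the product ΔxΔp:
ΔxΔp = (3.780e-09 m) × (7.213e-26 kg·m/s)
ΔxΔp = 2.727e-34 J·s

Compare to the minimum allowed value ℏ/2:
ℏ/2 = 5.273e-35 J·s

Since ΔxΔp = 2.727e-34 J·s ≥ 5.273e-35 J·s = ℏ/2,
the measurement satisfies the uncertainty principle.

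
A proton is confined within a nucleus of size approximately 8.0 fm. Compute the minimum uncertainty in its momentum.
6.591 × 10^-21 kg·m/s

Using the Heisenberg uncertainty principle:
ΔxΔp ≥ ℏ/2

With Δx ≈ L = 8.000e-15 m (the confinement size):
Δp_min = ℏ/(2Δx)
Δp_min = (1.055e-34 J·s) / (2 × 8.000e-15 m)
Δp_min = 6.591e-21 kg·m/s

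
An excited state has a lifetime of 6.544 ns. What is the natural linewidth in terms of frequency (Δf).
12.160 MHz

Using the energy-time uncertainty principle and E = hf:
ΔEΔt ≥ ℏ/2
hΔf·Δt ≥ ℏ/2

The minimum frequency uncertainty is:
Δf = ℏ/(2hτ) = 1/(4πτ)
Δf = 1/(4π × 6.544e-09 s)
Δf = 1.216e+07 Hz = 12.160 MHz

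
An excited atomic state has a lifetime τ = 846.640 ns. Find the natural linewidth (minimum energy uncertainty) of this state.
388.720 peV

Using the energy-time uncertainty principle:
ΔEΔt ≥ ℏ/2

The lifetime τ represents the time uncertainty Δt.
The natural linewidth (minimum energy uncertainty) is:

ΔE = ℏ/(2τ)
ΔE = (1.055e-34 J·s) / (2 × 8.466e-07 s)
ΔE = 6.228e-29 J = 388.720 peV

This natural linewidth limits the precision of spectroscopic measurements.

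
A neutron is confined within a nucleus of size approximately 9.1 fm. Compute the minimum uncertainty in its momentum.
5.794 × 10^-21 kg·m/s

Using the Heisenberg uncertainty principle:
ΔxΔp ≥ ℏ/2

With Δx ≈ L = 9.100e-15 m (the confinement size):
Δp_min = ℏ/(2Δx)
Δp_min = (1.055e-34 J·s) / (2 × 9.100e-15 m)
Δp_min = 5.794e-21 kg·m/s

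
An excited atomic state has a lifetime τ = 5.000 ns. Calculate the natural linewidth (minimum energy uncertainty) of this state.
65.821 neV

Using the energy-time uncertainty principle:
ΔEΔt ≥ ℏ/2

The lifetime τ represents the time uncertainty Δt.
The natural linewidth (minimum energy uncertainty) is:

ΔE = ℏ/(2τ)
ΔE = (1.055e-34 J·s) / (2 × 5.000e-09 s)
ΔE = 1.055e-26 J = 65.821 neV

This natural linewidth limits the precision of spectroscopic measurements.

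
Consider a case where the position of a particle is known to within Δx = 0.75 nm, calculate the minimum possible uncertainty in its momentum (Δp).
7.030 × 10^-26 kg·m/s

Using the Heisenberg uncertainty principle:
ΔxΔp ≥ ℏ/2

The minimum uncertainty in momentum is:
Δp_min = ℏ/(2Δx)
Δp_min = (1.055e-34 J·s) / (2 × 7.500e-10 m)
Δp_min = 7.030e-26 kg·m/s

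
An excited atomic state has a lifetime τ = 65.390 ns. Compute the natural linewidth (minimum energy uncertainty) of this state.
5.033 neV

Using the energy-time uncertainty principle:
ΔEΔt ≥ ℏ/2

The lifetime τ represents the time uncertainty Δt.
The natural linewidth (minimum energy uncertainty) is:

ΔE = ℏ/(2τ)
ΔE = (1.055e-34 J·s) / (2 × 6.539e-08 s)
ΔE = 8.064e-28 J = 5.033 neV

This natural linewidth limits the precision of spectroscopic measurements.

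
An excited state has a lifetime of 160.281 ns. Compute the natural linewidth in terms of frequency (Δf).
496.487 kHz

Using the energy-time uncertainty principle and E = hf:
ΔEΔt ≥ ℏ/2
hΔf·Δt ≥ ℏ/2

The minimum frequency uncertainty is:
Δf = ℏ/(2hτ) = 1/(4πτ)
Δf = 1/(4π × 1.603e-07 s)
Δf = 4.965e+05 Hz = 496.487 kHz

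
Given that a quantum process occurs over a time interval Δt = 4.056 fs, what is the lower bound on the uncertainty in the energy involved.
81.141 meV

Using the energy-time uncertainty principle:
ΔEΔt ≥ ℏ/2

The minimum uncertainty in energy is:
ΔE_min = ℏ/(2Δt)
ΔE_min = (1.055e-34 J·s) / (2 × 4.056e-15 s)
ΔE_min = 1.300e-20 J = 81.141 meV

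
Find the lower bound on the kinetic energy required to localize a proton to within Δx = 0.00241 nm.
893.141 meV

Localizing a particle requires giving it sufficient momentum uncertainty:

1. From uncertainty principle: Δp ≥ ℏ/(2Δx)
   Δp_min = (1.055e-34 J·s) / (2 × 2.410e-12 m)
   Δp_min = 2.188e-23 kg·m/s

2. This momentum uncertainty corresponds to kinetic energy:
   KE ≈ (Δp)²/(2m) = (2.188e-23)²/(2 × 1.673e-27 kg)
   KE = 1.431e-19 J = 893.141 meV

Tighter localization requires more energy.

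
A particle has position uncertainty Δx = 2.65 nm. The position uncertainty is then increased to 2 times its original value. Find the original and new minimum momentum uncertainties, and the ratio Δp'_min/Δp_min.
Original Δp_min = 1.990 × 10^-26 kg·m/s; new Δp'_min = 9.949 × 10^-27 kg·m/s; ratio Δp'_min/Δp_min = 1/2.

From the uncertainty principle ΔxΔp ≥ ℏ/2, the minimum momentum uncertainty is Δp_min = ℏ/(2Δx).

Original (Δx = 2.65 nm = 2.650e-09 m):
Δp_min = (1.055e-34 J·s)/(2 × 2.650e-09 m) = 1.990e-26 kg·m/s

When Δx → 2Δx:
Δp'_min = ℏ/(2 × 2Δx) = (1/2) × ℏ/(2Δx) = (1/2) × Δp_min
Δp'_min = 1/2 × 1.990e-26 kg·m/s = 9.949e-27 kg·m/s

Since Δp_min ∝ 1/Δx, when Δx is increased to 2 times its original value, Δp_min decreases to 1/2 of its original value.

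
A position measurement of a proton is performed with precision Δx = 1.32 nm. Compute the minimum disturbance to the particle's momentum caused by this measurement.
3.995 × 10^-26 kg·m/s

The uncertainty principle implies that measuring position disturbs momentum:
ΔxΔp ≥ ℏ/2

When we measure position with precision Δx, we necessarily introduce a momentum uncertainty:
Δp ≥ ℏ/(2Δx)
Δp_min = (1.055e-34 J·s) / (2 × 1.320e-09 m)
Δp_min = 3.995e-26 kg·m/s

The more precisely we measure position, the greater the momentum disturbance.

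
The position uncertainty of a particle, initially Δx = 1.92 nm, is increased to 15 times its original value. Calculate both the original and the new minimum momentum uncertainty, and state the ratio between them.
Original Δp_min = 2.746 × 10^-26 kg·m/s; new Δp'_min = 1.831 × 10^-27 kg·m/s; ratio Δp'_min/Δp_min = 1/15.

From the uncertainty principle ΔxΔp ≥ ℏ/2, the minimum momentum uncertainty is Δp_min = ℏ/(2Δx).

Original (Δx = 1.92 nm = 1.920e-09 m):
Δp_min = (1.055e-34 J·s)/(2 × 1.920e-09 m) = 2.746e-26 kg·m/s

When Δx → 15Δx:
Δp'_min = ℏ/(2 × 15Δx) = (1/15) × ℏ/(2Δx) = (1/15) × Δp_min
Δp'_min = 1/15 × 2.746e-26 kg·m/s = 1.831e-27 kg·m/s

Since Δp_min ∝ 1/Δx, when Δx is increased to 15 times its original value, Δp_min decreases to 1/15 of its original value.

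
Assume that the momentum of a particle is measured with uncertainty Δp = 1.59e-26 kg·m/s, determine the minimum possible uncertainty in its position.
3.316 nm

Using the Heisenberg uncertainty principle:
ΔxΔp ≥ ℏ/2

The minimum uncertainty in position is:
Δx_min = ℏ/(2Δp)
Δx_min = (1.055e-34 J·s) / (2 × 1.590e-26 kg·m/s)
Δx_min = 3.316e-09 m = 3.316 nm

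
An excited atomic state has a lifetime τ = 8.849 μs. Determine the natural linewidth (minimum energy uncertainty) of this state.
37.191 peV

Using the energy-time uncertainty principle:
ΔEΔt ≥ ℏ/2

The lifetime τ represents the time uncertainty Δt.
The natural linewidth (minimum energy uncertainty) is:

ΔE = ℏ/(2τ)
ΔE = (1.055e-34 J·s) / (2 × 8.849e-06 s)
ΔE = 5.959e-30 J = 37.191 peV

This natural linewidth limits the precision of spectroscopic measurements.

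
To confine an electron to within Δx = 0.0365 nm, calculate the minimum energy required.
7.150 eV

Localizing a particle requires giving it sufficient momentum uncertainty:

1. From uncertainty principle: Δp ≥ ℏ/(2Δx)
   Δp_min = (1.055e-34 J·s) / (2 × 3.650e-11 m)
   Δp_min = 1.445e-24 kg·m/s

2. This momentum uncertainty corresponds to kinetic energy:
   KE ≈ (Δp)²/(2m) = (1.445e-24)²/(2 × 9.109e-31 kg)
   KE = 1.145e-18 J = 7.150 eV

Tighter localization requires more energy.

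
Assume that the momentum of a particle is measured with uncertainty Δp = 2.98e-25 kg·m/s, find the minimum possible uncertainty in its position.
176.942 pm

Using the Heisenberg uncertainty principle:
ΔxΔp ≥ ℏ/2

The minimum uncertainty in position is:
Δx_min = ℏ/(2Δp)
Δx_min = (1.055e-34 J·s) / (2 × 2.980e-25 kg·m/s)
Δx_min = 1.769e-10 m = 176.942 pm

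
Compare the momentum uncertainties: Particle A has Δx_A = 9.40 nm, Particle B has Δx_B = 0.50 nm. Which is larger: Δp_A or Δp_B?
Particle B has the larger minimum momentum uncertainty, by a factor of 18.80.

For each particle, the minimum momentum uncertainty is Δp_min = ℏ/(2Δx):

Particle A: Δp_A = ℏ/(2×9.400e-09 m) = 5.609e-27 kg·m/s
Particle B: Δp_B = ℏ/(2×5.000e-10 m) = 1.055e-25 kg·m/s

Ratio: Δp_B/Δp_A = 18.80

Since Δp_min ∝ 1/Δx, the particle with smaller position uncertainty (B) has larger momentum uncertainty.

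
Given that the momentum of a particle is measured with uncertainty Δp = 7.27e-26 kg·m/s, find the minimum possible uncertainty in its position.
725.290 pm

Using the Heisenberg uncertainty principle:
ΔxΔp ≥ ℏ/2

The minimum uncertainty in position is:
Δx_min = ℏ/(2Δp)
Δx_min = (1.055e-34 J·s) / (2 × 7.270e-26 kg·m/s)
Δx_min = 7.253e-10 m = 725.290 pm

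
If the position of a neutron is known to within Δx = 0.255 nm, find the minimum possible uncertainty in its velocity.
123.455 m/s

Using the Heisenberg uncertainty principle and Δp = mΔv:
ΔxΔp ≥ ℏ/2
Δx(mΔv) ≥ ℏ/2

The minimum uncertainty in velocity is:
Δv_min = ℏ/(2mΔx)
Δv_min = (1.055e-34 J·s) / (2 × 1.675e-27 kg × 2.550e-10 m)
Δv_min = 1.235e+02 m/s = 123.455 m/s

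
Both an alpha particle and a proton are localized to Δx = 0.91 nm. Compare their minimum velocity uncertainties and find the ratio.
The proton has the larger minimum velocity uncertainty, by a ratio of 4.0.

For both particles, Δp_min = ℏ/(2Δx) = 5.794e-26 kg·m/s (same for both).

The velocity uncertainty is Δv = Δp/m:
- alpha particle: Δv = 5.794e-26 / 6.645e-27 = 8.720e+00 m/s = 8.720 m/s
- proton: Δv = 5.794e-26 / 1.673e-27 = 3.464e+01 m/s = 34.642 m/s

Ratio: 3.464e+01 / 8.720e+00 = 4.0

The lighter particle has larger velocity uncertainty because Δv ∝ 1/m.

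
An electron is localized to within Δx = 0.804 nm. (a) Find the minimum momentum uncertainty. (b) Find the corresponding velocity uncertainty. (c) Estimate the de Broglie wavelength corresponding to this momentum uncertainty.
(a) Δp_min = 6.558 × 10^-26 kg·m/s
(b) Δv_min = 71.995 km/s
(c) λ_dB = 10.103 nm

Step-by-step:

(a) From the uncertainty principle:
Δp_min = ℏ/(2Δx) = (1.055e-34 J·s)/(2 × 8.040e-10 m) = 6.558e-26 kg·m/s

(b) The velocity uncertainty:
Δv = Δp/m = (6.558e-26 kg·m/s)/(9.109e-31 kg) = 7.199e+04 m/s = 71.995 km/s

(c) The de Broglie wavelength for this momentum:
λ = h/p = (6.626e-34 J·s)/(6.558e-26 kg·m/s) = 1.010e-08 m = 10.103 nm

Note: The de Broglie wavelength is comparable to the localization size, as expected from wave-particle duality.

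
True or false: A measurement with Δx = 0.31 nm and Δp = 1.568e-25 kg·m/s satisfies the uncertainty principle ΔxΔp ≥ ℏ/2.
No, it violates the uncertainty principle (impossible measurement).

Calculate the product ΔxΔp:
ΔxΔp = (3.100e-10 m) × (1.568e-25 kg·m/s)
ΔxΔp = 4.861e-35 J·s

Compare to the minimum allowed value ℏ/2:
ℏ/2 = 5.273e-35 J·s

Since ΔxΔp = 4.861e-35 J·s < 5.273e-35 J·s = ℏ/2,
the measurement violates the uncertainty principle.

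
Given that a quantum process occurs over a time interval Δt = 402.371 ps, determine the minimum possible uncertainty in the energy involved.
817.917 neV

Using the energy-time uncertainty principle:
ΔEΔt ≥ ℏ/2

The minimum uncertainty in energy is:
ΔE_min = ℏ/(2Δt)
ΔE_min = (1.055e-34 J·s) / (2 × 4.024e-10 s)
ΔE_min = 1.310e-25 J = 817.917 neV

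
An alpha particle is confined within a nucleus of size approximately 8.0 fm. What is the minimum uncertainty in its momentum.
6.591 × 10^-21 kg·m/s

Using the Heisenberg uncertainty principle:
ΔxΔp ≥ ℏ/2

With Δx ≈ L = 8.000e-15 m (the confinement size):
Δp_min = ℏ/(2Δx)
Δp_min = (1.055e-34 J·s) / (2 × 8.000e-15 m)
Δp_min = 6.591e-21 kg·m/s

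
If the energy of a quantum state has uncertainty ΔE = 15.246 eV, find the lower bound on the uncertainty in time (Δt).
21.586 as

Using the energy-time uncertainty principle:
ΔEΔt ≥ ℏ/2

The minimum uncertainty in time is:
Δt_min = ℏ/(2ΔE)
Δt_min = (1.055e-34 J·s) / (2 × 2.443e-18 J)
Δt_min = 2.159e-17 s = 21.586 as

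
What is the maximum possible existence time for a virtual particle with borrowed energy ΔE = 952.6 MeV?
3.455 × 10^-25 s

Using the energy-time uncertainty principle:
ΔEΔt ≥ ℏ/2

For a virtual particle borrowing energy ΔE, the maximum lifetime is:
Δt_max = ℏ/(2ΔE)

Converting energy:
ΔE = 952.6 MeV = 1.526e-10 J

Δt_max = (1.055e-34 J·s) / (2 × 1.526e-10 J)
Δt_max = 3.455e-25 s = 3.455 × 10^-25 s

Virtual particles with higher borrowed energy exist for shorter times.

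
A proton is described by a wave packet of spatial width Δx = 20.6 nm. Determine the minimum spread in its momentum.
2.560 × 10^-27 kg·m/s

For a wave packet, the spatial width Δx and momentum spread Δp are related by the uncertainty principle:
ΔxΔp ≥ ℏ/2

The minimum momentum spread is:
Δp_min = ℏ/(2Δx)
Δp_min = (1.055e-34 J·s) / (2 × 2.060e-08 m)
Δp_min = 2.560e-27 kg·m/s

A wave packet cannot have both a well-defined position and well-defined momentum.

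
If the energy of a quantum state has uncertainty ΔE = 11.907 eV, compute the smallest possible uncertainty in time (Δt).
27.640 as

Using the energy-time uncertainty principle:
ΔEΔt ≥ ℏ/2

The minimum uncertainty in time is:
Δt_min = ℏ/(2ΔE)
Δt_min = (1.055e-34 J·s) / (2 × 1.908e-18 J)
Δt_min = 2.764e-17 s = 27.640 as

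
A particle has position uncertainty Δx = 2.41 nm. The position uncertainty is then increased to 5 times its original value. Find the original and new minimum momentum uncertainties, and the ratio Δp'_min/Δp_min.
Original Δp_min = 2.188 × 10^-26 kg·m/s; new Δp'_min = 4.376 × 10^-27 kg·m/s; ratio Δp'_min/Δp_min = 1/5.

From the uncertainty principle ΔxΔp ≥ ℏ/2, the minimum momentum uncertainty is Δp_min = ℏ/(2Δx).

Original (Δx = 2.41 nm = 2.410e-09 m):
Δp_min = (1.055e-34 J·s)/(2 × 2.410e-09 m) = 2.188e-26 kg·m/s

When Δx → 5Δx:
Δp'_min = ℏ/(2 × 5Δx) = (1/5) × ℏ/(2Δx) = (1/5) × Δp_min
Δp'_min = 1/5 × 2.188e-26 kg·m/s = 4.376e-27 kg·m/s

Since Δp_min ∝ 1/Δx, when Δx is increased to 5 times its original value, Δp_min decreases to 1/5 of its original value.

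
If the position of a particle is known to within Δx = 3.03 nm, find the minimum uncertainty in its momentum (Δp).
1.740 × 10^-26 kg·m/s

Using the Heisenberg uncertainty principle:
ΔxΔp ≥ ℏ/2

The minimum uncertainty in momentum is:
Δp_min = ℏ/(2Δx)
Δp_min = (1.055e-34 J·s) / (2 × 3.030e-09 m)
Δp_min = 1.740e-26 kg·m/s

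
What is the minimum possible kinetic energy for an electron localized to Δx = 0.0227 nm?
18.485 eV

Localizing a particle requires giving it sufficient momentum uncertainty:

1. From uncertainty principle: Δp ≥ ℏ/(2Δx)
   Δp_min = (1.055e-34 J·s) / (2 × 2.270e-11 m)
   Δp_min = 2.323e-24 kg·m/s

2. This momentum uncertainty corresponds to kinetic energy:
   KE ≈ (Δp)²/(2m) = (2.323e-24)²/(2 × 9.109e-31 kg)
   KE = 2.962e-18 J = 18.485 eV

Tighter localization requires more energy.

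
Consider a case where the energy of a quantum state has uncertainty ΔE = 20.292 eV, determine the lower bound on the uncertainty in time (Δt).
16.219 as

Using the energy-time uncertainty principle:
ΔEΔt ≥ ℏ/2

The minimum uncertainty in time is:
Δt_min = ℏ/(2ΔE)
Δt_min = (1.055e-34 J·s) / (2 × 3.251e-18 J)
Δt_min = 1.622e-17 s = 16.219 as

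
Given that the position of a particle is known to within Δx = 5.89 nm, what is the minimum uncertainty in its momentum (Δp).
8.952 × 10^-27 kg·m/s

Using the Heisenberg uncertainty principle:
ΔxΔp ≥ ℏ/2

The minimum uncertainty in momentum is:
Δp_min = ℏ/(2Δx)
Δp_min = (1.055e-34 J·s) / (2 × 5.890e-09 m)
Δp_min = 8.952e-27 kg·m/s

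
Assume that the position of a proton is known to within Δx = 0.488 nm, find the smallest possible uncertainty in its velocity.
64.599 m/s

Using the Heisenberg uncertainty principle and Δp = mΔv:
ΔxΔp ≥ ℏ/2
Δx(mΔv) ≥ ℏ/2

The minimum uncertainty in velocity is:
Δv_min = ℏ/(2mΔx)
Δv_min = (1.055e-34 J·s) / (2 × 1.673e-27 kg × 4.880e-10 m)
Δv_min = 6.460e+01 m/s = 64.599 m/s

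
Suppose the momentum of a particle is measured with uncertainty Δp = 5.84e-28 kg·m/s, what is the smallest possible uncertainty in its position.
90.289 nm

Using the Heisenberg uncertainty principle:
ΔxΔp ≥ ℏ/2

The minimum uncertainty in position is:
Δx_min = ℏ/(2Δp)
Δx_min = (1.055e-34 J·s) / (2 × 5.840e-28 kg·m/s)
Δx_min = 9.029e-08 m = 90.289 nm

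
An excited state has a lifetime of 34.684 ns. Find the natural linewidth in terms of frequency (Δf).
2.294 MHz

Using the energy-time uncertainty principle and E = hf:
ΔEΔt ≥ ℏ/2
hΔf·Δt ≥ ℏ/2

The minimum frequency uncertainty is:
Δf = ℏ/(2hτ) = 1/(4πτ)
Δf = 1/(4π × 3.468e-08 s)
Δf = 2.294e+06 Hz = 2.294 MHz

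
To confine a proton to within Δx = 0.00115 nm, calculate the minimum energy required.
3.922 eV

Localizing a particle requires giving it sufficient momentum uncertainty:

1. From uncertainty principle: Δp ≥ ℏ/(2Δx)
   Δp_min = (1.055e-34 J·s) / (2 × 1.150e-12 m)
   Δp_min = 4.585e-23 kg·m/s

2. This momentum uncertainty corresponds to kinetic energy:
   KE ≈ (Δp)²/(2m) = (4.585e-23)²/(2 × 1.673e-27 kg)
   KE = 6.284e-19 J = 3.922 eV

Tighter localization requires more energy.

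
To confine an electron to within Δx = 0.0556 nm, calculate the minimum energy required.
3.081 eV

Localizing a particle requires giving it sufficient momentum uncertainty:

1. From uncertainty principle: Δp ≥ ℏ/(2Δx)
   Δp_min = (1.055e-34 J·s) / (2 × 5.560e-11 m)
   Δp_min = 9.484e-25 kg·m/s

2. This momentum uncertainty corresponds to kinetic energy:
   KE ≈ (Δp)²/(2m) = (9.484e-25)²/(2 × 9.109e-31 kg)
   KE = 4.937e-19 J = 3.081 eV

Tighter localization requires more energy.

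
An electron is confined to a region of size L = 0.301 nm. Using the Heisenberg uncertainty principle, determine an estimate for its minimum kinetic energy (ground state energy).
105.131 meV

Using the uncertainty principle to estimate ground state energy:

1. The position uncertainty is approximately the confinement size:
   Δx ≈ L = 3.010e-10 m

2. From ΔxΔp ≥ ℏ/2, the minimum momentum uncertainty is:
   Δp ≈ ℏ/(2L) = 1.752e-25 kg·m/s

3. The kinetic energy is approximately:
   KE ≈ (Δp)²/(2m) = (1.752e-25)²/(2 × 9.109e-31 kg)
   KE ≈ 1.684e-20 J = 105.131 meV

This is an order-of-magnitude estimate of the ground state energy.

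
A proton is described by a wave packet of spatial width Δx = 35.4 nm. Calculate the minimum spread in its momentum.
1.490 × 10^-27 kg·m/s

For a wave packet, the spatial width Δx and momentum spread Δp are related by the uncertainty principle:
ΔxΔp ≥ ℏ/2

The minimum momentum spread is:
Δp_min = ℏ/(2Δx)
Δp_min = (1.055e-34 J·s) / (2 × 3.540e-08 m)
Δp_min = 1.490e-27 kg·m/s

A wave packet cannot have both a well-defined position and well-defined momentum.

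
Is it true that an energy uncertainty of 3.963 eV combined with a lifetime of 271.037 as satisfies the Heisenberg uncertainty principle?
Yes, it satisfies the uncertainty relation.

Calculate the product ΔEΔt:
ΔE = 3.963 eV = 6.349e-19 J
ΔEΔt = (6.349e-19 J) × (2.710e-16 s)
ΔEΔt = 1.721e-34 J·s

Compare to the minimum allowed value ℏ/2:
ℏ/2 = 5.273e-35 J·s

Since ΔEΔt = 1.721e-34 J·s ≥ 5.273e-35 J·s = ℏ/2,
this satisfies the uncertainty relation.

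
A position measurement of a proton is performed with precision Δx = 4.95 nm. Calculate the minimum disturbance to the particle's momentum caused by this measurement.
1.065 × 10^-26 kg·m/s

The uncertainty principle implies that measuring position disturbs momentum:
ΔxΔp ≥ ℏ/2

When we measure position with precision Δx, we necessarily introduce a momentum uncertainty:
Δp ≥ ℏ/(2Δx)
Δp_min = (1.055e-34 J·s) / (2 × 4.950e-09 m)
Δp_min = 1.065e-26 kg·m/s

The more precisely we measure position, the greater the momentum disturbance.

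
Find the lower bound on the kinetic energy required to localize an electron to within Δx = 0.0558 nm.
3.059 eV

Localizing a particle requires giving it sufficient momentum uncertainty:

1. From uncertainty principle: Δp ≥ ℏ/(2Δx)
   Δp_min = (1.055e-34 J·s) / (2 × 5.580e-11 m)
   Δp_min = 9.450e-25 kg·m/s

2. This momentum uncertainty corresponds to kinetic energy:
   KE ≈ (Δp)²/(2m) = (9.450e-25)²/(2 × 9.109e-31 kg)
   KE = 4.901e-19 J = 3.059 eV

Tighter localization requires more energy.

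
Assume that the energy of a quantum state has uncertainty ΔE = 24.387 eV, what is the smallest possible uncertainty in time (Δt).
13.495 as

Using the energy-time uncertainty principle:
ΔEΔt ≥ ℏ/2

The minimum uncertainty in time is:
Δt_min = ℏ/(2ΔE)
Δt_min = (1.055e-34 J·s) / (2 × 3.907e-18 J)
Δt_min = 1.350e-17 s = 13.495 as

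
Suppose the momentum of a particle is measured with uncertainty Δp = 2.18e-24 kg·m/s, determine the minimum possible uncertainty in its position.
24.187 pm

Using the Heisenberg uncertainty principle:
ΔxΔp ≥ ℏ/2

The minimum uncertainty in position is:
Δx_min = ℏ/(2Δp)
Δx_min = (1.055e-34 J·s) / (2 × 2.180e-24 kg·m/s)
Δx_min = 2.419e-11 m = 24.187 pm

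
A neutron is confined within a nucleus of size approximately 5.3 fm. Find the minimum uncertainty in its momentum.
9.949 × 10^-21 kg·m/s

Using the Heisenberg uncertainty principle:
ΔxΔp ≥ ℏ/2

With Δx ≈ L = 5.300e-15 m (the confinement size):
Δp_min = ℏ/(2Δx)
Δp_min = (1.055e-34 J·s) / (2 × 5.300e-15 m)
Δp_min = 9.949e-21 kg·m/s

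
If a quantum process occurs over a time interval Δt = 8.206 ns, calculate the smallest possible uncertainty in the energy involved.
40.106 neV

Using the energy-time uncertainty principle:
ΔEΔt ≥ ℏ/2

The minimum uncertainty in energy is:
ΔE_min = ℏ/(2Δt)
ΔE_min = (1.055e-34 J·s) / (2 × 8.206e-09 s)
ΔE_min = 6.426e-27 J = 40.106 neV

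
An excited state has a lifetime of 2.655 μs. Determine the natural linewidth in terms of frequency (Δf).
29.973 kHz

Using the energy-time uncertainty principle and E = hf:
ΔEΔt ≥ ℏ/2
hΔf·Δt ≥ ℏ/2

The minimum frequency uncertainty is:
Δf = ℏ/(2hτ) = 1/(4πτ)
Δf = 1/(4π × 2.655e-06 s)
Δf = 2.997e+04 Hz = 29.973 kHz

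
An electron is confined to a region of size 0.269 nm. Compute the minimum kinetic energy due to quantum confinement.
131.631 meV

Using the uncertainty principle:

1. Position uncertainty: Δx ≈ 2.690e-10 m
2. Minimum momentum uncertainty: Δp = ℏ/(2Δx) = 1.960e-25 kg·m/s
3. Minimum kinetic energy:
   KE = (Δp)²/(2m) = (1.960e-25)²/(2 × 9.109e-31 kg)
   KE = 2.109e-20 J = 131.631 meV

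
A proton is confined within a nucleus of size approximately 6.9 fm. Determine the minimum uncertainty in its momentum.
7.642 × 10^-21 kg·m/s

Using the Heisenberg uncertainty principle:
ΔxΔp ≥ ℏ/2

With Δx ≈ L = 6.900e-15 m (the confinement size):
Δp_min = ℏ/(2Δx)
Δp_min = (1.055e-34 J·s) / (2 × 6.900e-15 m)
Δp_min = 7.642e-21 kg·m/s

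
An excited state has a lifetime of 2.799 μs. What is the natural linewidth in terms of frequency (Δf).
28.431 kHz

Using the energy-time uncertainty principle and E = hf:
ΔEΔt ≥ ℏ/2
hΔf·Δt ≥ ℏ/2

The minimum frequency uncertainty is:
Δf = ℏ/(2hτ) = 1/(4πτ)
Δf = 1/(4π × 2.799e-06 s)
Δf = 2.843e+04 Hz = 28.431 kHz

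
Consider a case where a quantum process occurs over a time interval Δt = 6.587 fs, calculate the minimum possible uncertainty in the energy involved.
49.963 meV

Using the energy-time uncertainty principle:
ΔEΔt ≥ ℏ/2

The minimum uncertainty in energy is:
ΔE_min = ℏ/(2Δt)
ΔE_min = (1.055e-34 J·s) / (2 × 6.587e-15 s)
ΔE_min = 8.005e-21 J = 49.963 meV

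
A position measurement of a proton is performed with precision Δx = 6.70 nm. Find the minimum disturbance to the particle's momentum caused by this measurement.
7.870 × 10^-27 kg·m/s

The uncertainty principle implies that measuring position disturbs momentum:
ΔxΔp ≥ ℏ/2

When we measure position with precision Δx, we necessarily introduce a momentum uncertainty:
Δp ≥ ℏ/(2Δx)
Δp_min = (1.055e-34 J·s) / (2 × 6.700e-09 m)
Δp_min = 7.870e-27 kg·m/s

The more precisely we measure position, the greater the momentum disturbance.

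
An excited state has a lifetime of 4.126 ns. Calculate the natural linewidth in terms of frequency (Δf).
19.287 MHz

Using the energy-time uncertainty principle and E = hf:
ΔEΔt ≥ ℏ/2
hΔf·Δt ≥ ℏ/2

The minimum frequency uncertainty is:
Δf = ℏ/(2hτ) = 1/(4πτ)
Δf = 1/(4π × 4.126e-09 s)
Δf = 1.929e+07 Hz = 19.287 MHz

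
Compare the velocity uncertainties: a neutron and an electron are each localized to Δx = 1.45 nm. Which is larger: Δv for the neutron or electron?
The electron has the larger minimum velocity uncertainty, by a ratio of 1838.7.

For both particles, Δp_min = ℏ/(2Δx) = 3.636e-26 kg·m/s (same for both).

The velocity uncertainty is Δv = Δp/m:
- neutron: Δv = 3.636e-26 / 1.675e-27 = 2.171e+01 m/s = 21.711 m/s
- electron: Δv = 3.636e-26 / 9.109e-31 = 3.992e+04 m/s = 39.920 km/s

Ratio: 3.992e+04 / 2.171e+01 = 1838.7

The lighter particle has larger velocity uncertainty because Δv ∝ 1/m.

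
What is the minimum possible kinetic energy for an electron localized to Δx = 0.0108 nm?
81.661 eV

Localizing a particle requires giving it sufficient momentum uncertainty:

1. From uncertainty principle: Δp ≥ ℏ/(2Δx)
   Δp_min = (1.055e-34 J·s) / (2 × 1.080e-11 m)
   Δp_min = 4.882e-24 kg·m/s

2. This momentum uncertainty corresponds to kinetic energy:
   KE ≈ (Δp)²/(2m) = (4.882e-24)²/(2 × 9.109e-31 kg)
   KE = 1.308e-17 J = 81.661 eV

Tighter localization requires more energy.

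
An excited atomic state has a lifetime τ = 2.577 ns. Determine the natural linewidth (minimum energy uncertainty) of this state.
127.709 neV

Using the energy-time uncertainty principle:
ΔEΔt ≥ ℏ/2

The lifetime τ represents the time uncertainty Δt.
The natural linewidth (minimum energy uncertainty) is:

ΔE = ℏ/(2τ)
ΔE = (1.055e-34 J·s) / (2 × 2.577e-09 s)
ΔE = 2.046e-26 J = 127.709 neV

This natural linewidth limits the precision of spectroscopic measurements.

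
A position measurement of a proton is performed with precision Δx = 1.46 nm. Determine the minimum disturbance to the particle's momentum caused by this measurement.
3.612 × 10^-26 kg·m/s

The uncertainty principle implies that measuring position disturbs momentum:
ΔxΔp ≥ ℏ/2

When we measure position with precision Δx, we necessarily introduce a momentum uncertainty:
Δp ≥ ℏ/(2Δx)
Δp_min = (1.055e-34 J·s) / (2 × 1.460e-09 m)
Δp_min = 3.612e-26 kg·m/s

The more precisely we measure position, the greater the momentum disturbance.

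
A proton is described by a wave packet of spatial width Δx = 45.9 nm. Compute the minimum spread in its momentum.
1.149 × 10^-27 kg·m/s

For a wave packet, the spatial width Δx and momentum spread Δp are related by the uncertainty principle:
ΔxΔp ≥ ℏ/2

The minimum momentum spread is:
Δp_min = ℏ/(2Δx)
Δp_min = (1.055e-34 J·s) / (2 × 4.590e-08 m)
Δp_min = 1.149e-27 kg·m/s

A wave packet cannot have both a well-defined position and well-defined momentum.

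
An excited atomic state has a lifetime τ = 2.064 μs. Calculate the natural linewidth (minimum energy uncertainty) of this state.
159.451 peV

Using the energy-time uncertainty principle:
ΔEΔt ≥ ℏ/2

The lifetime τ represents the time uncertainty Δt.
The natural linewidth (minimum energy uncertainty) is:

ΔE = ℏ/(2τ)
ΔE = (1.055e-34 J·s) / (2 × 2.064e-06 s)
ΔE = 2.555e-29 J = 159.451 peV

This natural linewidth limits the precision of spectroscopic measurements.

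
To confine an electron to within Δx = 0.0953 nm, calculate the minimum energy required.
1.049 eV

Localizing a particle requires giving it sufficient momentum uncertainty:

1. From uncertainty principle: Δp ≥ ℏ/(2Δx)
   Δp_min = (1.055e-34 J·s) / (2 × 9.530e-11 m)
   Δp_min = 5.533e-25 kg·m/s

2. This momentum uncertainty corresponds to kinetic energy:
   KE ≈ (Δp)²/(2m) = (5.533e-25)²/(2 × 9.109e-31 kg)
   KE = 1.680e-19 J = 1.049 eV

Tighter localization requires more energy.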